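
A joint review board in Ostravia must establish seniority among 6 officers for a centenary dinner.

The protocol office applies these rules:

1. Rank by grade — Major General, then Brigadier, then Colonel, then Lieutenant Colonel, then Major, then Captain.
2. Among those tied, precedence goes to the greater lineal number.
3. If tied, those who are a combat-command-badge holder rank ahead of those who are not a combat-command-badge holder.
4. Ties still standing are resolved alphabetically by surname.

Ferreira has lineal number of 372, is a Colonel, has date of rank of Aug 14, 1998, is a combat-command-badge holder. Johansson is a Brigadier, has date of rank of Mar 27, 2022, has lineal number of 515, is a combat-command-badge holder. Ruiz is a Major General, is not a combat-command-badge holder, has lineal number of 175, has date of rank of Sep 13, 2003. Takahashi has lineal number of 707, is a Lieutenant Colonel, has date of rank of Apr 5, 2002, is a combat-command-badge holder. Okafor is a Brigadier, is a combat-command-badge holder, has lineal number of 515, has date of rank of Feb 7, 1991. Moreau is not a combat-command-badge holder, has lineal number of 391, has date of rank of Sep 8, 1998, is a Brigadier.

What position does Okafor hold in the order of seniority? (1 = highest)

3

By grade: Ruiz (Major General); then Johansson, Okafor and Moreau (Brigadier); then Ferreira (Colonel); then Takahashi (Lieutenant Colonel).
Among Johansson, Okafor and Moreau, by lineal number (higher first): Johansson and Okafor (515) before Moreau (391).
Johansson and Okafor are each a combat-command-badge holder, so the next rule applies.
Among Johansson and Okafor, alphabetically by surname: Johansson before Okafor.
Order: Ruiz, Johansson, Okafor, Moreau, Ferreira, Takahashi. So position 3.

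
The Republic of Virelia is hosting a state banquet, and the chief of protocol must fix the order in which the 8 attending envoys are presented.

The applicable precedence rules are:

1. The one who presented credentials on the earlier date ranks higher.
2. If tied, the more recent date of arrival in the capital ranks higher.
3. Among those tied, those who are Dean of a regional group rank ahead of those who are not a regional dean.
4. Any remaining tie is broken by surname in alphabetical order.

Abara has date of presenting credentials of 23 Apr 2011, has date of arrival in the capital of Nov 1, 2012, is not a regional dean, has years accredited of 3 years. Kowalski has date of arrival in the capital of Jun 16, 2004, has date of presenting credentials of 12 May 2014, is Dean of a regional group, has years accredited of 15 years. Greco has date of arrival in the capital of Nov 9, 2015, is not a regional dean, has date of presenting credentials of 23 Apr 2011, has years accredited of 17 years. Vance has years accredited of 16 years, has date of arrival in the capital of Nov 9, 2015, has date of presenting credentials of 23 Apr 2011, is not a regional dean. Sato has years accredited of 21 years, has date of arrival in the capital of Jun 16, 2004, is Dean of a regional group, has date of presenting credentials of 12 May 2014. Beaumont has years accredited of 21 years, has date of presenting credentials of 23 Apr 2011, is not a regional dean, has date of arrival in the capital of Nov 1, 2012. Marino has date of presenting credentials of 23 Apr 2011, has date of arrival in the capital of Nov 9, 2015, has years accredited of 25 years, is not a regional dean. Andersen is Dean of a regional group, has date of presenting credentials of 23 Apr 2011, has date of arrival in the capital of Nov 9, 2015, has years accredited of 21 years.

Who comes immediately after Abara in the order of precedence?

By date of presenting credentials (earlier first): Andersen, Greco, Marino, Vance, Abara and Beaumont (each 23 Apr 2011); then Kowalski and Sato (both 12 May 2014).
Among Andersen, Greco, Marino, Vance, Abara and Beaumont, by date of arrival in the capital (later first): Andersen, Greco, Marino and Vance (Nov 9, 2015) before Abara and Beaumont (Nov 1, 2012).
Among Andersen, Greco, Marino and Vance, Dean of a regional group before not a regional dean: Andersen (Dean of a regional group) before Greco, Marino and Vance (not a regional dean).
Among Greco, Marino and Vance, alphabetically by surname: Greco before Marino before Vance.
Abara and Beaumont are each not a regional dean, so the next rule applies.
Among Abara and Beaumont, alphabetically by surname: Abara before Beaumont.
Kowalski and Sato both have date of arrival in the capital Jun 16, 2004, so the next rule applies.
Kowalski and Sato are each Dean of a regional group, so the next rule applies.
Among Kowalski and Sato, alphabetically by surname: Kowalski before Sato.
Order: Andersen, Greco, Marino, Vance, Abara, Beaumont, Kowalski, Sato.

Beaumont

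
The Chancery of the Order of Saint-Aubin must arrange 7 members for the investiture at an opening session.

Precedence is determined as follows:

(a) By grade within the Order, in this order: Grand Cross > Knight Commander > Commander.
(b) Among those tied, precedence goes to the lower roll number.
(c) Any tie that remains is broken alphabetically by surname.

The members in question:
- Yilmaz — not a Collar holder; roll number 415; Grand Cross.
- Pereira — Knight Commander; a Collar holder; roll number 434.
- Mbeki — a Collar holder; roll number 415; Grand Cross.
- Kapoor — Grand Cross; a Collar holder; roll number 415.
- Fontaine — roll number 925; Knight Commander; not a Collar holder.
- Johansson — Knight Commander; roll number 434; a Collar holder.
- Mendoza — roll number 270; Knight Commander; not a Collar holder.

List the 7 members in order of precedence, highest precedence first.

By grade within the Order: Kapoor, Mbeki and Yilmaz (Grand Cross); then Mendoza, Johansson, Pereira and Fontaine (Knight Commander).
Kapoor, Mbeki and Yilmaz all have roll number 415, so the next rule applies.
Among Kapoor, Mbeki and Yilmaz, alphabetically by surname: Kapoor before Mbeki before Yilmaz.
Among Mendoza, Johansson, Pereira and Fontaine, by roll number (lower first): Mendoza (270) before Johansson and Pereira (434) before Fontaine (925).
Among Johansson and Pereira, alphabetically by surname: Johansson before Pereira.
Full order: Kapoor, Mbeki, Yilmaz, Mendoza, Johansson, Pereira, Fontaine.

Kapoor, Mbeki, Yilmaz, Mendoza, Johansson, Pereira, Fontaine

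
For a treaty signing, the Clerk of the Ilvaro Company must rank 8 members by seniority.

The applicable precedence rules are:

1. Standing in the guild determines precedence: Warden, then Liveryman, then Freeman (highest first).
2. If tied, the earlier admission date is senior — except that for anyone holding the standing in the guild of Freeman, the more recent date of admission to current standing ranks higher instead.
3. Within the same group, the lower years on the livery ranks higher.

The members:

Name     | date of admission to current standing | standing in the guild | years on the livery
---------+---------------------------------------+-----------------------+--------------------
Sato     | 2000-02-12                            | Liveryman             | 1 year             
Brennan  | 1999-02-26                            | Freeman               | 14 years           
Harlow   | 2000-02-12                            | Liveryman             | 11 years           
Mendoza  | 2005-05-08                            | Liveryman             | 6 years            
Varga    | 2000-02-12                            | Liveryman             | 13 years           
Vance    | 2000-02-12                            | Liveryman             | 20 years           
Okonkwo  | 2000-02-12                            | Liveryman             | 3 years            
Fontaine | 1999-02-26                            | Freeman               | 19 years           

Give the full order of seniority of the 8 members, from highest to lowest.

Sato, Okonkwo, Harlow, Varga, Vance, Mendoza, Brennan, Fontaine

By standing in the guild: Sato, Okonkwo, Harlow, Varga, Vance and Mendoza (Liveryman); then Brennan and Fontaine (Freeman).
Among Sato, Okonkwo, Harlow, Varga, Vance and Mendoza, by date of admission to current standing (earlier first): Sato, Okonkwo, Harlow, Varga and Vance (2000-02-12) before Mendoza (2005-05-08).
Among Sato, Okonkwo, Harlow, Varga and Vance, by years on the livery (lower first): Sato (1 year) before Okonkwo (3 years) before Harlow (11 years) before Varga (13 years) before Vance (20 years).
Brennan and Fontaine both have date of admission to current standing 1999-02-26, so the next rule applies.
Among Brennan and Fontaine, by years on the livery (lower first): Brennan (14 years) before Fontaine (19 years).
Full order: Sato, Okonkwo, Harlow, Varga, Vance, Mendoza, Brennan, Fontaine.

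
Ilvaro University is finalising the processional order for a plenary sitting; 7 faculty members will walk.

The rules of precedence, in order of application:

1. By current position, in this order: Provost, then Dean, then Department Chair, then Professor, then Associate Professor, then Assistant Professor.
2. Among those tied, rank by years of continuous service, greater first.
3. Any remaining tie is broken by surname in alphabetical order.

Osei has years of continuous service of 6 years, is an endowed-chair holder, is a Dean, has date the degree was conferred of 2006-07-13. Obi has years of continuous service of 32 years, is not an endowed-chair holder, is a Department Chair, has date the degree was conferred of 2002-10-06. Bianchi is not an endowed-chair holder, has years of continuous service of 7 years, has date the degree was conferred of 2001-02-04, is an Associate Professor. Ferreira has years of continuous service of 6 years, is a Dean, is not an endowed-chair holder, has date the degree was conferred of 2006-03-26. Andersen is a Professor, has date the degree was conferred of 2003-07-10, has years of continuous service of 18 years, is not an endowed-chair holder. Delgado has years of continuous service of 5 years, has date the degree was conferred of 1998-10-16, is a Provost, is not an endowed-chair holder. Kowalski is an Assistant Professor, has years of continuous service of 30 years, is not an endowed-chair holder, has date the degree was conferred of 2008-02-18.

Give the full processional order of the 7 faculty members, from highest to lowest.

By current position: Delgado (Provost); then Ferreira and Osei (Dean); then Obi (Department Chair); then Andersen (Professor); then Bianchi (Associate Professor); then Kowalski (Assistant Professor).
Ferreira and Osei both have years of continuous service 6 years, so the next rule applies.
Among Ferreira and Osei, alphabetically by surname: Ferreira before Osei.
Full order: Delgado, Ferreira, Osei, Obi, Andersen, Bianchi, Kowalski.

Delgado, Ferreira, Osei, Obi, Andersen, Bianchi, Kowalski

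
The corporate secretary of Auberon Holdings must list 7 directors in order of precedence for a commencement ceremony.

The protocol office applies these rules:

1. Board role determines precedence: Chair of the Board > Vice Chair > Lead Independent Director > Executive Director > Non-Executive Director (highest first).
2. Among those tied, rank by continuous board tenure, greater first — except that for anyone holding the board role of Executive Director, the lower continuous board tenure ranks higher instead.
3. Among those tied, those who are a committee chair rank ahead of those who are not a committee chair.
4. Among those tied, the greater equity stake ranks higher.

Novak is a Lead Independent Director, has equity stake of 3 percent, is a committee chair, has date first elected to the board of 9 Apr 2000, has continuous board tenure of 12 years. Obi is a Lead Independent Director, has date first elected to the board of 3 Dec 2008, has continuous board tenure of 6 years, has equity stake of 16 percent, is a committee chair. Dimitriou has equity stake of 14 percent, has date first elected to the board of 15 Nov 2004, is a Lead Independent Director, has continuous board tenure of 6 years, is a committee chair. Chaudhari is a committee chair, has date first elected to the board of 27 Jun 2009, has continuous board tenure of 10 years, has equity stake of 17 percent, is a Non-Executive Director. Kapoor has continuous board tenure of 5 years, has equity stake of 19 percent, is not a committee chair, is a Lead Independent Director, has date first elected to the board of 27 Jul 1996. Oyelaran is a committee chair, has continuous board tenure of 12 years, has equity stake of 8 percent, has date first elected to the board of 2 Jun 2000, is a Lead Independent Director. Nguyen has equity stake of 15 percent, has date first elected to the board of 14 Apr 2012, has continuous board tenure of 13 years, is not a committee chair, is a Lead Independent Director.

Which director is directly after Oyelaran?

By board role: Nguyen, Oyelaran, Novak, Obi, Dimitriou and Kapoor (Lead Independent Director); then Chaudhari (Non-Executive Director).
Among Nguyen, Oyelaran, Novak, Obi, Dimitriou and Kapoor, by continuous board tenure (higher first): Nguyen (13 years) before Oyelaran and Novak (12 years) before Obi and Dimitriou (6 years) before Kapoor (5 years).
Oyelaran and Novak are each a committee chair, so the next rule applies.
Among Oyelaran and Novak, by equity stake (higher first): Oyelaran (8 percent) before Novak (3 percent).
Obi and Dimitriou are each a committee chair, so the next rule applies.
Among Obi and Dimitriou, by equity stake (higher first): Obi (16 percent) before Dimitriou (14 percent).
Order: Nguyen, Oyelaran, Novak, Obi, Dimitriou, Kapoor, Chaudhari.

Novak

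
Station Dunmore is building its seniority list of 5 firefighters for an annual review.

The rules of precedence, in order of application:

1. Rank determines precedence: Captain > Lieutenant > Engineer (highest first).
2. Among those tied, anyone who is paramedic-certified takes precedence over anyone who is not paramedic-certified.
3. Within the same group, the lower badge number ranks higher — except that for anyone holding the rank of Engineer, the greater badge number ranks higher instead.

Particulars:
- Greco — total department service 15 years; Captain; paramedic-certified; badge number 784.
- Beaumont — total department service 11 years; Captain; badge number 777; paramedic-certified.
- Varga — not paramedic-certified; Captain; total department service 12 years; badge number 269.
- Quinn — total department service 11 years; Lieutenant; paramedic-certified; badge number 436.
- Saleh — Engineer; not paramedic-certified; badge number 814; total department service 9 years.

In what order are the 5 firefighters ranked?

Beaumont, Greco, Varga, Quinn, Saleh

By rank: Beaumont, Greco and Varga (Captain); then Quinn (Lieutenant); then Saleh (Engineer).
Among Beaumont, Greco and Varga, paramedic-certified before not paramedic-certified: Beaumont and Greco (paramedic-certified) before Varga (not paramedic-certified).
Among Beaumont and Greco, by badge number (lower first): Beaumont (777) before Greco (784).
Full order: Beaumont, Greco, Varga, Quinn, Saleh.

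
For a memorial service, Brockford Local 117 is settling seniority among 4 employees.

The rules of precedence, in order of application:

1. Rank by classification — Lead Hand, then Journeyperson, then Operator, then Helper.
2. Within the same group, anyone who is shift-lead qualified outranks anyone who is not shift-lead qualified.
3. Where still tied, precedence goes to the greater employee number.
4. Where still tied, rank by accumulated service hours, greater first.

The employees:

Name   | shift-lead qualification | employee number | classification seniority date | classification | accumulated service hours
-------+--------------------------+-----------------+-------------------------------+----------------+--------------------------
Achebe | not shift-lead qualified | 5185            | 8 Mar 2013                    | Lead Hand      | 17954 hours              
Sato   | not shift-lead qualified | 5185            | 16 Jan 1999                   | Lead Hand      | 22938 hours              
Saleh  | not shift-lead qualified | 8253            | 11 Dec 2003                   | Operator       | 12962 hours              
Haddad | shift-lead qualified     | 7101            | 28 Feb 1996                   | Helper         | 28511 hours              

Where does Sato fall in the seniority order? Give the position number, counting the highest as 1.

1

By classification: Sato and Achebe (Lead Hand); then Saleh (Operator); then Haddad (Helper).
Sato and Achebe are each not shift-lead qualified, so the next rule applies.
Sato and Achebe both have employee number 5185, so the next rule applies.
Among Sato and Achebe, by accumulated service hours (higher first): Sato (22938 hours) before Achebe (17954 hours).
Order: Sato, Achebe, Saleh, Haddad. So position 1.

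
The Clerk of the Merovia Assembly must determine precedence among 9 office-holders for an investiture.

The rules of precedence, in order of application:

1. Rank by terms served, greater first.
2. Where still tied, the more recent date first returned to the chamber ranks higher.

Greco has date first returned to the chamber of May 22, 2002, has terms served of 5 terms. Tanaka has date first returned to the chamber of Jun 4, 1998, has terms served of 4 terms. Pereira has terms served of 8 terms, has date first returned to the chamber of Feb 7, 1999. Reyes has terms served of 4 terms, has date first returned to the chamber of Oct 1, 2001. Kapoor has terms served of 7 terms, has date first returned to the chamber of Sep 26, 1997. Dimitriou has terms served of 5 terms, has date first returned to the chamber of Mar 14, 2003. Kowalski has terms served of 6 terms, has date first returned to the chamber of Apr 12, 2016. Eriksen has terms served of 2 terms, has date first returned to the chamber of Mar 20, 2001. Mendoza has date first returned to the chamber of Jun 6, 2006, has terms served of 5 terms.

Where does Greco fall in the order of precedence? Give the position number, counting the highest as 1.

6

By terms served (higher first): Pereira (8 terms); then Kapoor (7 terms); then Kowalski (6 terms); then Mendoza, Dimitriou and Greco (each 5 terms); then Reyes and Tanaka (both 4 terms); then Eriksen (2 terms).
Among Mendoza, Dimitriou and Greco, by date first returned to the chamber (later first): Mendoza (Jun 6, 2006) before Dimitriou (Mar 14, 2003) before Greco (May 22, 2002).
Among Reyes and Tanaka, by date first returned to the chamber (later first): Reyes (Oct 1, 2001) before Tanaka (Jun 4, 1998).
Order: Pereira, Kapoor, Kowalski, Mendoza, Dimitriou, Greco, Reyes, Tanaka, Eriksen. So position 6.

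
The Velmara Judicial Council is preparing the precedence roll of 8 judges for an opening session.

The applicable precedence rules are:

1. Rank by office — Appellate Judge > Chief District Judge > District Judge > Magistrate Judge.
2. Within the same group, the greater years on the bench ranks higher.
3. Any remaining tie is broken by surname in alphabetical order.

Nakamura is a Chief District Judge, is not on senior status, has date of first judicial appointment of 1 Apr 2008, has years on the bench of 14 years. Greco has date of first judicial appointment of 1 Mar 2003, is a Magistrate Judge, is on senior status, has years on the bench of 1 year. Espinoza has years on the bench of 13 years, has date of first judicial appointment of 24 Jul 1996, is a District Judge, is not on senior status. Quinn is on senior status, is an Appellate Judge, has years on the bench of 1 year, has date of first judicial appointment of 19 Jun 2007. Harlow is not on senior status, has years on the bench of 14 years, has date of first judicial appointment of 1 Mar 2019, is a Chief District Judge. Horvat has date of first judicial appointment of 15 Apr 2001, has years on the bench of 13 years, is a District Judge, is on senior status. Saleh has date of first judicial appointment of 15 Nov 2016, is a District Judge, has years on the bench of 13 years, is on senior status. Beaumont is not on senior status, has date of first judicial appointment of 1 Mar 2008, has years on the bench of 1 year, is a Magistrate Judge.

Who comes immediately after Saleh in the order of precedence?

By office: Quinn (Appellate Judge); then Harlow and Nakamura (Chief District Judge); then Espinoza, Horvat and Saleh (District Judge); then Beaumont and Greco (Magistrate Judge).
Harlow and Nakamura both have years on the bench 14 years, so the next rule applies.
Among Harlow and Nakamura, alphabetically by surname: Harlow before Nakamura.
Espinoza, Horvat and Saleh all have years on the bench 13 years, so the next rule applies.
Among Espinoza, Horvat and Saleh, alphabetically by surname: Espinoza before Horvat before Saleh.
Beaumont and Greco both have years on the bench 1 year, so the next rule applies.
Among Beaumont and Greco, alphabetically by surname: Beaumont before Greco.
Order: Quinn, Harlow, Nakamura, Espinoza, Horvat, Saleh, Beaumont, Greco.

Beaumont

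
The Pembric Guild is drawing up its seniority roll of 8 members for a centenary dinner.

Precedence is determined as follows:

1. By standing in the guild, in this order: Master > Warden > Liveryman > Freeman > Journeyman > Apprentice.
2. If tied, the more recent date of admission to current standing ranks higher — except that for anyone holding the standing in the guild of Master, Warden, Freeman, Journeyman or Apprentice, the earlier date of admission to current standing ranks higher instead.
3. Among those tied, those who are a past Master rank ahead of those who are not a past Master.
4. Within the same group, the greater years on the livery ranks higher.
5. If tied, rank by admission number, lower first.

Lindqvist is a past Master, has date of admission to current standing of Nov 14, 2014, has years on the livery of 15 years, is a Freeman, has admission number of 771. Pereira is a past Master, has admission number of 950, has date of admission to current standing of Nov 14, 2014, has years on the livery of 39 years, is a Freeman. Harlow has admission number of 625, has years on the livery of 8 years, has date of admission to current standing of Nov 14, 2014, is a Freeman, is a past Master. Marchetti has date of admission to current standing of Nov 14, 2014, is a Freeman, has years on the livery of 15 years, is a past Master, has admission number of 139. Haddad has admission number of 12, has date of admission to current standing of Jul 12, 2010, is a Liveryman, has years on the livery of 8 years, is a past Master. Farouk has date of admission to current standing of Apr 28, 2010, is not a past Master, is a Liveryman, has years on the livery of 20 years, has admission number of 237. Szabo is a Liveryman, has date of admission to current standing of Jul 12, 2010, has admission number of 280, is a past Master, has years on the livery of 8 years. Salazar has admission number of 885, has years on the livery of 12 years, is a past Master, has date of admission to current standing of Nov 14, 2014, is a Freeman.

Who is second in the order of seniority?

Szabo

By standing in the guild: Haddad, Szabo and Farouk (Liveryman); then Pereira, Marchetti, Lindqvist, Salazar and Harlow (Freeman).
Among Haddad, Szabo and Farouk, by date of admission to current standing (later first): Haddad and Szabo (Jul 12, 2010) before Farouk (Apr 28, 2010).
Haddad and Szabo are each a past Master, so the next rule applies.
Haddad and Szabo both have years on the livery 8 years, so the next rule applies.
Among Haddad and Szabo, by admission number (lower first): Haddad (12) before Szabo (280).
Pereira, Marchetti, Lindqvist, Salazar and Harlow all have date of admission to current standing Nov 14, 2014, so the next rule applies.
Pereira, Marchetti, Lindqvist, Salazar and Harlow are each a past Master, so the next rule applies.
Among Pereira, Marchetti, Lindqvist, Salazar and Harlow, by years on the livery (higher first): Pereira (39 years) before Marchetti and Lindqvist (15 years) before Salazar (12 years) before Harlow (8 years).
Among Marchetti and Lindqvist, by admission number (lower first): Marchetti (139) before Lindqvist (771).
Order: Haddad, Szabo, Farouk, Pereira, Marchetti, Lindqvist, Salazar, Harlow.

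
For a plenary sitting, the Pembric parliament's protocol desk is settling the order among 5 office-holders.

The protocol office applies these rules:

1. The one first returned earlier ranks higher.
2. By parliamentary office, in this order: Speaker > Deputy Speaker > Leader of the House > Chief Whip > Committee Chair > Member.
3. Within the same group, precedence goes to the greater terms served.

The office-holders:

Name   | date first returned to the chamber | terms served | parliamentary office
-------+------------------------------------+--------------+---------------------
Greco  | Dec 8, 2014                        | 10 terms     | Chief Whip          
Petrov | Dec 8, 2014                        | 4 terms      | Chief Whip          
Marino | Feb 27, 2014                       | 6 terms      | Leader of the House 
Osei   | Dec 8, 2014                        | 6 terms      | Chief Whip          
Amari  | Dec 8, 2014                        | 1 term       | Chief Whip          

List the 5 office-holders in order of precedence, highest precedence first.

Marino, Greco, Osei, Petrov, Amari

By date first returned to the chamber (earlier first): Marino (Feb 27, 2014); then Greco, Osei, Petrov and Amari (each Dec 8, 2014).
Greco, Osei, Petrov and Amari are each Chief Whip, so the next rule applies.
Among Greco, Osei, Petrov and Amari, by terms served (higher first): Greco (10 terms) before Osei (6 terms) before Petrov (4 terms) before Amari (1 term).
Full order: Marino, Greco, Osei, Petrov, Amari.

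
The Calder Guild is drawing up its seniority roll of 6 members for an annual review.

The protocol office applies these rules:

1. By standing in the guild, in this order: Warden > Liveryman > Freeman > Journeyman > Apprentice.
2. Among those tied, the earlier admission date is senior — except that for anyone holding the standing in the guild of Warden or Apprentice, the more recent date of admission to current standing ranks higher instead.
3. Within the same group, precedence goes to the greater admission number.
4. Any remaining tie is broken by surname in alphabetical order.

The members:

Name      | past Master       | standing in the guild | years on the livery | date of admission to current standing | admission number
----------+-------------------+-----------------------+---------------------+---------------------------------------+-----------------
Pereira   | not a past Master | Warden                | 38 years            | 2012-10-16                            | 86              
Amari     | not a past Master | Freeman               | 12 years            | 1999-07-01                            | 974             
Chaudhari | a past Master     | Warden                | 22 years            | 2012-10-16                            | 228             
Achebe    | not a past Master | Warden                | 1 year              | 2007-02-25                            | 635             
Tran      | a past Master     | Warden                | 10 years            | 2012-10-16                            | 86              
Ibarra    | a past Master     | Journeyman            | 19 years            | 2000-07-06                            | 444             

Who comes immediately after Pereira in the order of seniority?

By standing in the guild: Chaudhari, Pereira, Tran and Achebe (Warden); then Amari (Freeman); then Ibarra (Journeyman).
Among Chaudhari, Pereira, Tran and Achebe, by date of admission to current standing (later first) (reversed rule for this group): Chaudhari, Pereira and Tran (2012-10-16) before Achebe (2007-02-25).
Among Chaudhari, Pereira and Tran, by admission number (higher first): Chaudhari (228) before Pereira and Tran (86).
Among Pereira and Tran, alphabetically by surname: Pereira before Tran.
Order: Chaudhari, Pereira, Tran, Achebe, Amari, Ibarra.

Tran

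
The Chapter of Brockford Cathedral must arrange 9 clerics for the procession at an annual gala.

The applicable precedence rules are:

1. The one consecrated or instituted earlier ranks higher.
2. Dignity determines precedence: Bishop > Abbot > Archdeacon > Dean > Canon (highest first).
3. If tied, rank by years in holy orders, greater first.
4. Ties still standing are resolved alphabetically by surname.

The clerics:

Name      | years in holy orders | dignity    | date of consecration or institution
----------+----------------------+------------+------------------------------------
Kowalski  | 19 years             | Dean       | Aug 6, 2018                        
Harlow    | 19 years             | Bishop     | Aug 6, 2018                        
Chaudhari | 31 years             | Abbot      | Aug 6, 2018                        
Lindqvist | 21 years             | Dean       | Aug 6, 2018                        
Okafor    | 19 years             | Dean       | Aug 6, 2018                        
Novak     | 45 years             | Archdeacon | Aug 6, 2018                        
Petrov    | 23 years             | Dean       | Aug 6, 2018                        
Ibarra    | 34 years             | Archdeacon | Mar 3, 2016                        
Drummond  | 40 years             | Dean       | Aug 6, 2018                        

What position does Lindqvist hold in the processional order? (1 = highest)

7

By date of consecration or institution (earlier first): Ibarra (Mar 3, 2016); then Harlow, Chaudhari, Novak, Drummond, Petrov, Lindqvist, Kowalski and Okafor (each Aug 6, 2018).
Among Harlow, Chaudhari, Novak, Drummond, Petrov, Lindqvist, Kowalski and Okafor, by dignity: Harlow (Bishop) before Chaudhari (Abbot) before Novak (Archdeacon) before Drummond, Petrov, Lindqvist, Kowalski and Okafor (Dean).
Among Drummond, Petrov, Lindqvist, Kowalski and Okafor, by years in holy orders (higher first): Drummond (40 years) before Petrov (23 years) before Lindqvist (21 years) before Kowalski and Okafor (19 years).
Among Kowalski and Okafor, alphabetically by surname: Kowalski before Okafor.
Order: Ibarra, Harlow, Chaudhari, Novak, Drummond, Petrov, Lindqvist, Kowalski, Okafor. So position 7.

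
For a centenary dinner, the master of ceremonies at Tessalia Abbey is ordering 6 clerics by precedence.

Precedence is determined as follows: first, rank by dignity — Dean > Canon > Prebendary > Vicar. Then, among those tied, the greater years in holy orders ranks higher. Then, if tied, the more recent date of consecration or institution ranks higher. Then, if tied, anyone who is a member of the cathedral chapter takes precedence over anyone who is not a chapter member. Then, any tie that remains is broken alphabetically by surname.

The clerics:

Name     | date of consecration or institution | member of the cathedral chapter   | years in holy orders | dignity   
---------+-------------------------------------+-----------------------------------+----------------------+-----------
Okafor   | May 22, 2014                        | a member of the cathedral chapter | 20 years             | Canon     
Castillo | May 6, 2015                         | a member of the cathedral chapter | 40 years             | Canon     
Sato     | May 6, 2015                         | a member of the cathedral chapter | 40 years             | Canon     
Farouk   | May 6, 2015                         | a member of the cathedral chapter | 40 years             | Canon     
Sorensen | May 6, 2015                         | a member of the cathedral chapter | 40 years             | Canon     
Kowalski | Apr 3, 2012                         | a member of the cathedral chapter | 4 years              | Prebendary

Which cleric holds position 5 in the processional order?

Okafor

By dignity: Castillo, Farouk, Sato, Sorensen and Okafor (Canon); then Kowalski (Prebendary).
Among Castillo, Farouk, Sato, Sorensen and Okafor, by years in holy orders (higher first): Castillo, Farouk, Sato and Sorensen (40 years) before Okafor (20 years).
Castillo, Farouk, Sato and Sorensen all have date of consecration or institution May 6, 2015, so the next rule applies.
Castillo, Farouk, Sato and Sorensen are each a member of the cathedral chapter, so the next rule applies.
Among Castillo, Farouk, Sato and Sorensen, alphabetically by surname: Castillo before Farouk before Sato before Sorensen.
Order: Castillo, Farouk, Sato, Sorensen, Okafor, Kowalski.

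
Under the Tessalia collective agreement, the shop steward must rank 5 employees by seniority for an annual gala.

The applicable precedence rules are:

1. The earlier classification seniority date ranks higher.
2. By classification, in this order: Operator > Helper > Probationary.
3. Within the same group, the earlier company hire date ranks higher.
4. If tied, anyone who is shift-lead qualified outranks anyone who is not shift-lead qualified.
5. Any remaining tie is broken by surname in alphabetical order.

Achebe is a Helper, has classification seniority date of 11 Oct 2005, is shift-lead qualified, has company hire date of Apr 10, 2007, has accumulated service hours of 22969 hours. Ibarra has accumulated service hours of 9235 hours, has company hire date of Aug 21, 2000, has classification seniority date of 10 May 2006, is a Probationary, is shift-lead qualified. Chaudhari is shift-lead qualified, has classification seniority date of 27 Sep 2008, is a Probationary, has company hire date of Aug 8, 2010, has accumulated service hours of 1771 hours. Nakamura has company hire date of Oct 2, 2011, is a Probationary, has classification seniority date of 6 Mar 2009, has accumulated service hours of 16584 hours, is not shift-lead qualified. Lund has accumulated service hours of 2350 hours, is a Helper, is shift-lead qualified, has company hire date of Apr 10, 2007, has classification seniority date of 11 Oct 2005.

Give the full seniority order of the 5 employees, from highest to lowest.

By classification seniority date (earlier first): Achebe and Lund (both 11 Oct 2005); then Ibarra (10 May 2006); then Chaudhari (27 Sep 2008); then Nakamura (6 Mar 2009).
Achebe and Lund are each Helper, so the next rule applies.
Achebe and Lund both have company hire date Apr 10, 2007, so the next rule applies.
Achebe and Lund are each shift-lead qualified, so the next rule applies.
Among Achebe and Lund, alphabetically by surname: Achebe before Lund.
Full order: Achebe, Lund, Ibarra, Chaudhari, Nakamura.

Achebe, Lund, Ibarra, Chaudhari, Nakamura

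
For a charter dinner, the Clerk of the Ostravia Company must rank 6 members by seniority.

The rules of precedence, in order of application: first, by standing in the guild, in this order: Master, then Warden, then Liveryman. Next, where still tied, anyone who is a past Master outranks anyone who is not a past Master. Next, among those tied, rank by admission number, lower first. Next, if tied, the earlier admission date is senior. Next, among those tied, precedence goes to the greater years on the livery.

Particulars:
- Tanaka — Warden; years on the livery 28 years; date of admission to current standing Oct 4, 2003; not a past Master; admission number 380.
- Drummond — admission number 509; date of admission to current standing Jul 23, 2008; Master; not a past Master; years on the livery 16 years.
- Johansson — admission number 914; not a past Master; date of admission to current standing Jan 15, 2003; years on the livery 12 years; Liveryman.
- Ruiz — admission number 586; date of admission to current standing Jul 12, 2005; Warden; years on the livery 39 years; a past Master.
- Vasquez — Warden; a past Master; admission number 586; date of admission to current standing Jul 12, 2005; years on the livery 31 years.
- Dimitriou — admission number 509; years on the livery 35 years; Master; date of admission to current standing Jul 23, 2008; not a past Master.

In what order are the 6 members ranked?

Dimitriou, Drummond, Ruiz, Vasquez, Tanaka, Johansson

By standing in the guild: Dimitriou and Drummond (Master); then Ruiz, Vasquez and Tanaka (Warden); then Johansson (Liveryman).
Dimitriou and Drummond are each not a past Master, so the next rule applies.
Dimitriou and Drummond both have admission number 509, so the next rule applies.
Dimitriou and Drummond both have date of admission to current standing Jul 23, 2008, so the next rule applies.
Among Dimitriou and Drummond, by years on the livery (higher first): Dimitriou (35 years) before Drummond (16 years).
Among Ruiz, Vasquez and Tanaka, a past Master before not a past Master: Ruiz and Vasquez (a past Master) before Tanaka (not a past Master).
Ruiz and Vasquez both have admission number 586, so the next rule applies.
Ruiz and Vasquez both have date of admission to current standing Jul 12, 2005, so the next rule applies.
Among Ruiz and Vasquez, by years on the livery (higher first): Ruiz (39 years) before Vasquez (31 years).
Full order: Dimitriou, Drummond, Ruiz, Vasquez, Tanaka, Johansson.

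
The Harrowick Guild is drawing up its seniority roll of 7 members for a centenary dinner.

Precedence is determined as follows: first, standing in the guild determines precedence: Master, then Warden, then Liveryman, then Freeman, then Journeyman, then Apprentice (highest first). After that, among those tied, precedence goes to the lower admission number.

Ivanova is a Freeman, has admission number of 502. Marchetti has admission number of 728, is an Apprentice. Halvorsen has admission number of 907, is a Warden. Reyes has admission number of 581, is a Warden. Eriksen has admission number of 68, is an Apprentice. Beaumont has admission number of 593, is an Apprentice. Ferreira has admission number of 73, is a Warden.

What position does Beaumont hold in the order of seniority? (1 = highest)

6

By standing in the guild: Ferreira, Reyes and Halvorsen (Warden); then Ivanova (Freeman); then Eriksen, Beaumont and Marchetti (Apprentice).
Among Ferreira, Reyes and Halvorsen, by admission number (lower first): Ferreira (73) before Reyes (581) before Halvorsen (907).
Among Eriksen, Beaumont and Marchetti, by admission number (lower first): Eriksen (68) before Beaumont (593) before Marchetti (728).
Order: Ferreira, Reyes, Halvorsen, Ivanova, Eriksen, Beaumont, Marchetti. So position 6.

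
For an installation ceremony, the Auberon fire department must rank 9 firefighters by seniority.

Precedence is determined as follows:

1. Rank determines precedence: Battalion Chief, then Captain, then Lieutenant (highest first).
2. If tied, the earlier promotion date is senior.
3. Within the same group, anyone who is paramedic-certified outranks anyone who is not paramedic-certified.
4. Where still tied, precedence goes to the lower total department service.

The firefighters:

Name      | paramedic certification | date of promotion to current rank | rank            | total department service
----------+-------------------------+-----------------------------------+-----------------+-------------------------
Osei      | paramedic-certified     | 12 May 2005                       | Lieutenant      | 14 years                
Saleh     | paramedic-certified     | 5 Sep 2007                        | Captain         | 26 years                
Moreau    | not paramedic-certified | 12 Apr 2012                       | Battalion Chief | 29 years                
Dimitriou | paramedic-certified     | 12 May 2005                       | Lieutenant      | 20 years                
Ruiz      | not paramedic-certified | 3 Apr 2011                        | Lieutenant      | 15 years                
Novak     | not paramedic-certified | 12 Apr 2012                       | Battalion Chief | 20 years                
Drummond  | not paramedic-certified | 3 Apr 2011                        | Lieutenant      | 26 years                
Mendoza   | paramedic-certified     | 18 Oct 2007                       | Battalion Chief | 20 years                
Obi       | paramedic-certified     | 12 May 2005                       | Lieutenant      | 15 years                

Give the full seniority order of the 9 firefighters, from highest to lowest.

Mendoza, Novak, Moreau, Saleh, Osei, Obi, Dimitriou, Ruiz, Drummond

By rank: Mendoza, Novak and Moreau (Battalion Chief); then Saleh (Captain); then Osei, Obi, Dimitriou, Ruiz and Drummond (Lieutenant).
Among Mendoza, Novak and Moreau, by date of promotion to current rank (earlier first): Mendoza (18 Oct 2007) before Novak and Moreau (12 Apr 2012).
Novak and Moreau are each not paramedic-certified, so the next rule applies.
Among Novak and Moreau, by total department service (lower first): Novak (20 years) before Moreau (29 years).
Among Osei, Obi, Dimitriou, Ruiz and Drummond, by date of promotion to current rank (earlier first): Osei, Obi and Dimitriou (12 May 2005) before Ruiz and Drummond (3 Apr 2011).
Osei, Obi and Dimitriou are each paramedic-certified, so the next rule applies.
Among Osei, Obi and Dimitriou, by total department service (lower first): Osei (14 years) before Obi (15 years) before Dimitriou (20 years).
Ruiz and Drummond are each not paramedic-certified, so the next rule applies.
Among Ruiz and Drummond, by total department service (lower first): Ruiz (15 years) before Drummond (26 years).
Full order: Mendoza, Novak, Moreau, Saleh, Osei, Obi, Dimitriou, Ruiz, Drummond.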